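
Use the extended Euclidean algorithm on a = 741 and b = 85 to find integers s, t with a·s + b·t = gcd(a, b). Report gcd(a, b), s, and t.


Euclidean algorithm on (741, 85) — divide until remainder is 0:
  741 = 8 · 85 + 61
  85 = 1 · 61 + 24
  61 = 2 · 24 + 13
  24 = 1 · 13 + 11
  13 = 1 · 11 + 2
  11 = 5 · 2 + 1
  2 = 2 · 1 + 0
gcd(741, 85) = 1.
Track Bezout coefficients alongside the remainders: start with r₀ = 741 = a·1 + b·0 (s = 1, t = 0) and r₁ = 85 = a·0 + b·1 (s = 0, t = 1); each new remainder r_{k+1} = r_{k-1} − q_k·r_k inherits s_{k+1} = s_{k-1} − q_k·s_k, t_{k+1} = t_{k-1} − q_k·t_k, so r_k = a·s_k + b·t_k at every step:
  q = 8: r = 61, s = 1 − 8·0 = 1, t = 0 − 8·1 = -8  (check: 741·1 + 85·(-8) = 61)
  q = 1: r = 24, s = 0 − 1·1 = -1, t = 1 − 1·(-8) = 9  (check: 741·(-1) + 85·9 = 24)
  q = 2: r = 13, s = 1 − 2·(-1) = 3, t = -8 − 2·9 = -26  (check: 741·3 + 85·(-26) = 13)
  q = 1: r = 11, s = -1 − 1·3 = -4, t = 9 − 1·(-26) = 35  (check: 741·(-4) + 85·35 = 11)
  q = 1: r = 2, s = 3 − 1·(-4) = 7, t = -26 − 1·35 = -61  (check: 741·7 + 85·(-61) = 2)
  q = 5: r = 1, s = -4 − 5·7 = -39, t = 35 − 5·(-61) = 340  (check: 741·(-39) + 85·340 = 1)
The row with r = 1 (the gcd) gives the Bezout coefficients s = -39, t = 340.
Result: 741 · (-39) + 85 · (340) = 1.

gcd(741, 85) = 1; s = -39, t = 340 (check: 741·(-39) + 85·340 = 1).


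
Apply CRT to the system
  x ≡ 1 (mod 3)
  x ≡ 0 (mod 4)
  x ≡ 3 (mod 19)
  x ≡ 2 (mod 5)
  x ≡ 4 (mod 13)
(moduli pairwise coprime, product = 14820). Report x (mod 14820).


Product of moduli M = 3 · 4 · 19 · 5 · 13 = 14820.
Merge one congruence at a time:
  Start: x ≡ 1 (mod 3).
  Combine with x ≡ 0 (mod 4); new modulus lcm = 12.
    Write x = 1 + 3·t and substitute into x ≡ 0 (mod 4): 3·t ≡ 0 − 1 = -1 (mod 4).
    Reduce coefficients mod 4: 3·t ≡ 3 (mod 4).
    The inverse of 3 mod 4 is 3 (since 3·3 = 9 = 2·4 + 1), so t ≡ 3·3 = 9 ≡ 1 (mod 4).
    Then x = 1 + 3·1 = 4, valid modulo lcm(3, 4) = 12: x ≡ 4 (mod 12).
  Combine with x ≡ 3 (mod 19); new modulus lcm = 228.
    Write x = 4 + 12·t and substitute into x ≡ 3 (mod 19): 12·t ≡ 3 − 4 = -1 (mod 19).
    Reduce coefficients mod 19: 12·t ≡ 18 (mod 19).
    The inverse of 12 mod 19 is 8 (since 12·8 = 96 = 5·19 + 1), so t ≡ 8·18 = 144 ≡ 11 (mod 19).
    Then x = 4 + 12·11 = 136, valid modulo lcm(12, 19) = 228: x ≡ 136 (mod 228).
  Combine with x ≡ 2 (mod 5); new modulus lcm = 1140.
    Write x = 136 + 228·t and substitute into x ≡ 2 (mod 5): 228·t ≡ 2 − 136 = -134 (mod 5).
    Reduce coefficients mod 5: 3·t ≡ 1 (mod 5).
    The inverse of 3 mod 5 is 2 (since 3·2 = 6 = 1·5 + 1), so t ≡ 2·1 = 2 ≡ 2 (mod 5).
    Then x = 136 + 228·2 = 592, valid modulo lcm(228, 5) = 1140: x ≡ 592 (mod 1140).
  Combine with x ≡ 4 (mod 13); new modulus lcm = 14820.
    Write x = 592 + 1140·t and substitute into x ≡ 4 (mod 13): 1140·t ≡ 4 − 592 = -588 (mod 13).
    Reduce coefficients mod 13: 9·t ≡ 10 (mod 13).
    The inverse of 9 mod 13 is 3 (since 9·3 = 27 = 2·13 + 1), so t ≡ 3·10 = 30 ≡ 4 (mod 13).
    Then x = 592 + 1140·4 = 5152, valid modulo lcm(1140, 13) = 14820: x ≡ 5152 (mod 14820).
Verify against each original: 5152 mod 3 = 1, 5152 mod 4 = 0, 5152 mod 19 = 3, 5152 mod 5 = 2, 5152 mod 13 = 4.

x ≡ 5152 (mod 14820).


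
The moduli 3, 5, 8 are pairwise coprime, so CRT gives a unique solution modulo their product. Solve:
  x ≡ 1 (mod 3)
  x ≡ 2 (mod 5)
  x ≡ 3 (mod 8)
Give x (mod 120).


Moduli 3, 5, 8 are pairwise coprime; by CRT there is a unique solution modulo M = 3 · 5 · 8 = 120.
Solve pairwise, accumulating the modulus:
  Start with x ≡ 1 (mod 3).
  Combine with x ≡ 2 (mod 5): since gcd(3, 5) = 1, we get a unique residue mod 15.
    Write x = 1 + 3·t and substitute into x ≡ 2 (mod 5): 3·t ≡ 2 − 1 = 1 (mod 5).
    The inverse of 3 mod 5 is 2 (since 3·2 = 6 = 1·5 + 1), so t ≡ 2·1 = 2 ≡ 2 (mod 5).
    Then x = 1 + 3·2 = 7, valid modulo lcm(3, 5) = 15: x ≡ 7 (mod 15).
  Combine with x ≡ 3 (mod 8): since gcd(15, 8) = 1, we get a unique residue mod 120.
    Write x = 7 + 15·t and substitute into x ≡ 3 (mod 8): 15·t ≡ 3 − 7 = -4 (mod 8).
    Reduce coefficients mod 8: 7·t ≡ 4 (mod 8).
    The inverse of 7 mod 8 is 7 (since 7·7 = 49 = 6·8 + 1), so t ≡ 7·4 = 28 ≡ 4 (mod 8).
    Then x = 7 + 15·4 = 67, valid modulo lcm(15, 8) = 120: x ≡ 67 (mod 120).
Verify: 67 mod 3 = 1 ✓, 67 mod 5 = 2 ✓, 67 mod 8 = 3 ✓.

x ≡ 67 (mod 120).


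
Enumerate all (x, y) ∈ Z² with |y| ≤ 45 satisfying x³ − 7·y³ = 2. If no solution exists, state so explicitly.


The equation is x³ - 7y³ = 2. For fixed y, x³ = 7·y³ + 2, so a solution requires the RHS to be a perfect cube.
Strategy: iterate y from -45 to 45, compute RHS = 7·y³ + 2, and check whether it is a (positive or negative) perfect cube.
Check small values of y:
  y = 0: RHS = 2 is not a perfect cube.
  y = 1: RHS = 9 is not a perfect cube.
  y = -1: RHS = -5 is not a perfect cube.
  y = 2: RHS = 58 is not a perfect cube.
  y = -2: RHS = -54 is not a perfect cube.
  y = 3: RHS = 191 is not a perfect cube.
  y = -3: RHS = -187 is not a perfect cube.
Continuing the search up to |y| = 45 finds no solutions either.
No (x, y) in the scanned range satisfies the equation.

No integer solutions with |y| ≤ 45.


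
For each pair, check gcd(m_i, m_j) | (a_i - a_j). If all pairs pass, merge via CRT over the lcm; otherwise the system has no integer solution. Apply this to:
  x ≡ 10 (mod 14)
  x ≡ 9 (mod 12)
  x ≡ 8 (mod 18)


Moduli 14, 12, 18 are not pairwise coprime, so CRT works modulo lcm(m_i) when all pairwise compatibility conditions hold.
Pairwise compatibility: gcd(m_i, m_j) must divide a_i - a_j for every pair.
Merge one congruence at a time:
  Start: x ≡ 10 (mod 14).
  Combine with x ≡ 9 (mod 12): gcd(14, 12) = 2, and 9 - 10 = -1 is NOT divisible by 2.
    ⇒ system is inconsistent (no integer solution).

No solution (the system is inconsistent).


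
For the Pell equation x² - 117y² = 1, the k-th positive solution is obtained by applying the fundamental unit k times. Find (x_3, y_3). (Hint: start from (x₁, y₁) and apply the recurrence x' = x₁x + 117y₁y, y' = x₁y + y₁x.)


Step 1: Find the fundamental solution (x₁, y₁) of x² - 117y² = 1.
  Expand √117 as a continued fraction. a₀ = ⌊√117⌋ = 10; iterate m_{k+1} = d_k·a_k − m_k, d_{k+1} = (117 − m_{k+1}²)/d_k, a_{k+1} = ⌊(a₀ + m_{k+1})/d_{k+1}⌋ (starting m₀ = 0, d₀ = 1), with convergents p_k = a_k·p_{k-1} + p_{k-2}, q_k = a_k·q_{k-1} + q_{k-2} (p₋₁ = 1, q₋₁ = 0):
  k = 0: a₀ = 10; p₀/q₀ = 10/1; p₀² − 117·q₀² = 100 − 117 = -17.
  k = 1: m = 10, d = 17, a = ⌊(10 + 10)/17⌋ = 1; p/q = (1·10 + 1)/(1·1 + 0) = 11/1; p² − 117·q² = 121 − 117 = 4.
  k = 2: m = 7, d = 4, a = ⌊(10 + 7)/4⌋ = 4; p/q = (4·11 + 10)/(4·1 + 1) = 54/5; p² − 117·q² = 2916 − 2925 = -9.
  k = 3: m = 9, d = 9, a = ⌊(10 + 9)/9⌋ = 2; p/q = (2·54 + 11)/(2·5 + 1) = 119/11; p² − 117·q² = 14161 − 14157 = 4.
  k = 4: m = 9, d = 4, a = ⌊(10 + 9)/4⌋ = 4; p/q = (4·119 + 54)/(4·11 + 5) = 530/49; p² − 117·q² = 280900 − 280917 = -17.
  k = 5: m = 7, d = 17, a = ⌊(10 + 7)/17⌋ = 1; p/q = (1·530 + 119)/(1·49 + 11) = 649/60; p² − 117·q² = 421201 − 421200 = 1.
  The first convergent with p² − 117·q² = 1 gives the fundamental solution (x₁, y₁) = (649, 60).
Step 2: Apply the recurrence (x_{n+1}, y_{n+1}) = (x₁x_n + 117y₁y_n, x₁y_n + y₁x_n) repeatedly.
  From (x_1, y_1) = (649, 60): x_2 = 649·649 + 117·60·60 = 842401; y_2 = 649·60 + 60·649 = 77880.
  From (x_2, y_2) = (842401, 77880): x_3 = 649·842401 + 117·60·77880 = 1093435849; y_3 = 649·77880 + 60·842401 = 101088180.
Step 3: Verify x_3² - 117·y_3² = 1195601955878350801 - 1195601955878350800 = 1 (should be 1). ✓

(x_1, y_1) = (649, 60); (x_3, y_3) = (1093435849, 101088180).


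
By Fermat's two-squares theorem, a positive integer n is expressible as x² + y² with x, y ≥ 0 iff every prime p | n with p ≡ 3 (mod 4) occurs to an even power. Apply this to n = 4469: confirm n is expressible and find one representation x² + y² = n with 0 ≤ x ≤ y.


Step 1: Factor n = 4469 = 41 · 109.
Step 2: Check the mod-4 condition on each prime factor: 41 ≡ 1 (mod 4), exponent 1; 109 ≡ 1 (mod 4), exponent 1.
All primes ≡ 3 (mod 4) appear to even exponent (or don't appear), so by the two-squares theorem n IS expressible as a sum of two squares.
Step 3: Build a representation. Here n = 41 · 109 is a product of primes ≡ 1 (mod 4). Each prime p ≡ 1 (mod 4) is itself a sum of two squares; find a² by testing p − a² for a perfect square:
  41: 41 − 1² = 40, 41 − 2² = 37, 41 − 3² = 32, 41 − 4² = 25 = 5² ⇒ 41 = 4² + 5².
  109: 109 − 1² = 108, 109 − 2² = 105, 109 − 3² = 100 = 10² ⇒ 109 = 3² + 10².
  Combine using the Brahmagupta–Fibonacci identity (a² + b²)(c² + d²) = (ac − bd)² + (ad + bc)² = (ac + bd)² + (ad − bc)²:
  41 · 109 = 4469: from (4² + 5²)(3² + 10²), take (4·3 − 5·10, 4·10 + 5·3) = (12 − 50, 40 + 15) = (-38, 55); dropping signs (only squares matter) gives (38, 55); check 38² + 55² = 1444 + 3025 = 4469 ✓.
Step 4: Order so x ≤ y and verify: 38² + 55² = 1444 + 3025 = 4469 = n. ✓

n = 4469 = 38² + 55² (one valid representation with x ≤ y).


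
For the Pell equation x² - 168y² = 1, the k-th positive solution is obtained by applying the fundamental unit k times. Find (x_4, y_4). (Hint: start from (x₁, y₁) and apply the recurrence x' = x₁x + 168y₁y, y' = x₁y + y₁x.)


Step 1: Find the fundamental solution (x₁, y₁) of x² - 168y² = 1.
  Expand √168 as a continued fraction. a₀ = ⌊√168⌋ = 12; iterate m_{k+1} = d_k·a_k − m_k, d_{k+1} = (168 − m_{k+1}²)/d_k, a_{k+1} = ⌊(a₀ + m_{k+1})/d_{k+1}⌋ (starting m₀ = 0, d₀ = 1), with convergents p_k = a_k·p_{k-1} + p_{k-2}, q_k = a_k·q_{k-1} + q_{k-2} (p₋₁ = 1, q₋₁ = 0):
  k = 0: a₀ = 12; p₀/q₀ = 12/1; p₀² − 168·q₀² = 144 − 168 = -24.
  k = 1: m = 12, d = 24, a = ⌊(12 + 12)/24⌋ = 1; p/q = (1·12 + 1)/(1·1 + 0) = 13/1; p² − 168·q² = 169 − 168 = 1.
  The first convergent with p² − 168·q² = 1 gives the fundamental solution (x₁, y₁) = (13, 1).
Step 2: Apply the recurrence (x_{n+1}, y_{n+1}) = (x₁x_n + 168y₁y_n, x₁y_n + y₁x_n) repeatedly.
  From (x_1, y_1) = (13, 1): x_2 = 13·13 + 168·1·1 = 337; y_2 = 13·1 + 1·13 = 26.
  From (x_2, y_2) = (337, 26): x_3 = 13·337 + 168·1·26 = 8749; y_3 = 13·26 + 1·337 = 675.
  From (x_3, y_3) = (8749, 675): x_4 = 13·8749 + 168·1·675 = 227137; y_4 = 13·675 + 1·8749 = 17524.
Step 3: Verify x_4² - 168·y_4² = 51591216769 - 51591216768 = 1 (should be 1). ✓

(x_1, y_1) = (13, 1); (x_4, y_4) = (227137, 17524).


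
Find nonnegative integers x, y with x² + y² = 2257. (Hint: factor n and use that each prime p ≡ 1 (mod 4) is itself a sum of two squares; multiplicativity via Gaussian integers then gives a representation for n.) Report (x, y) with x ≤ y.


Step 1: Factor n = 2257 = 37 · 61.
Step 2: Check the mod-4 condition on each prime factor: 37 ≡ 1 (mod 4), exponent 1; 61 ≡ 1 (mod 4), exponent 1.
All primes ≡ 3 (mod 4) appear to even exponent (or don't appear), so by the two-squares theorem n IS expressible as a sum of two squares.
Step 3: Build a representation. Here n = 37 · 61 is a product of primes ≡ 1 (mod 4). Each prime p ≡ 1 (mod 4) is itself a sum of two squares; find a² by testing p − a² for a perfect square:
  37: 37 − 1² = 36 = 6² ⇒ 37 = 1² + 6².
  61: 61 − 1² = 60, 61 − 2² = 57, 61 − 3² = 52, 61 − 4² = 45, 61 − 5² = 36 = 6² ⇒ 61 = 5² + 6².
  Combine using the Brahmagupta–Fibonacci identity (a² + b²)(c² + d²) = (ac − bd)² + (ad + bc)² = (ac + bd)² + (ad − bc)²:
  37 · 61 = 2257: from (1² + 6²)(5² + 6²), take (1·5 − 6·6, 1·6 + 6·5) = (5 − 36, 6 + 30) = (-31, 36); dropping signs (only squares matter) gives (31, 36); check 31² + 36² = 961 + 1296 = 2257 ✓.
Step 4: Order so x ≤ y and verify: 31² + 36² = 961 + 1296 = 2257 = n. ✓

n = 2257 = 31² + 36² (one valid representation with x ≤ y).


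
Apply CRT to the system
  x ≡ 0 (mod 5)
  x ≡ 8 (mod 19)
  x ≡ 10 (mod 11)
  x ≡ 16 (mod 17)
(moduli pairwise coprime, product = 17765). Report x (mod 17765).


Product of moduli M = 5 · 19 · 11 · 17 = 17765.
Merge one congruence at a time:
  Start: x ≡ 0 (mod 5).
  Combine with x ≡ 8 (mod 19); new modulus lcm = 95.
    Write x = 0 + 5·t and substitute into x ≡ 8 (mod 19): 5·t ≡ 8 − 0 = 8 (mod 19).
    The inverse of 5 mod 19 is 4 (since 5·4 = 20 = 1·19 + 1), so t ≡ 4·8 = 32 ≡ 13 (mod 19).
    Then x = 0 + 5·13 = 65, valid modulo lcm(5, 19) = 95: x ≡ 65 (mod 95).
  Combine with x ≡ 10 (mod 11); new modulus lcm = 1045.
    Write x = 65 + 95·t and substitute into x ≡ 10 (mod 11): 95·t ≡ 10 − 65 = -55 (mod 11).
    Reduce coefficients mod 11: 7·t ≡ 0 (mod 11).
    The inverse of 7 mod 11 is 8 (since 7·8 = 56 = 5·11 + 1), so t ≡ 8·0 = 0 ≡ 0 (mod 11).
    Then x = 65 + 95·0 = 65, valid modulo lcm(95, 11) = 1045: x ≡ 65 (mod 1045).
  Combine with x ≡ 16 (mod 17); new modulus lcm = 17765.
    Write x = 65 + 1045·t and substitute into x ≡ 16 (mod 17): 1045·t ≡ 16 − 65 = -49 (mod 17).
    Reduce coefficients mod 17: 8·t ≡ 2 (mod 17).
    The inverse of 8 mod 17 is 15 (since 8·15 = 120 = 7·17 + 1), so t ≡ 15·2 = 30 ≡ 13 (mod 17).
    Then x = 65 + 1045·13 = 13650, valid modulo lcm(1045, 17) = 17765: x ≡ 13650 (mod 17765).
Verify against each original: 13650 mod 5 = 0, 13650 mod 19 = 8, 13650 mod 11 = 10, 13650 mod 17 = 16.

x ≡ 13650 (mod 17765).


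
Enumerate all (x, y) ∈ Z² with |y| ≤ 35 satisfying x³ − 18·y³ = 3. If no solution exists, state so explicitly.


The equation is x³ - 18y³ = 3. For fixed y, x³ = 18·y³ + 3, so a solution requires the RHS to be a perfect cube.
Strategy: iterate y from -35 to 35, compute RHS = 18·y³ + 3, and check whether it is a (positive or negative) perfect cube.
Check small values of y:
  y = 0: RHS = 3 is not a perfect cube.
  y = 1: RHS = 21 is not a perfect cube.
  y = -1: RHS = -15 is not a perfect cube.
  y = 2: RHS = 147 is not a perfect cube.
  y = -2: RHS = -141 is not a perfect cube.
  y = 3: RHS = 489 is not a perfect cube.
  y = -3: RHS = -483 is not a perfect cube.
Continuing the search up to |y| = 35 finds no solutions either.
No (x, y) in the scanned range satisfies the equation.

No integer solutions with |y| ≤ 35.


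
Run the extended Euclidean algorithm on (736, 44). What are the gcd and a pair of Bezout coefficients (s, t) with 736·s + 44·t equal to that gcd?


Euclidean algorithm on (736, 44) — divide until remainder is 0:
  736 = 16 · 44 + 32
  44 = 1 · 32 + 12
  32 = 2 · 12 + 8
  12 = 1 · 8 + 4
  8 = 2 · 4 + 0
gcd(736, 44) = 4.
Track Bezout coefficients alongside the remainders: start with r₀ = 736 = a·1 + b·0 (s = 1, t = 0) and r₁ = 44 = a·0 + b·1 (s = 0, t = 1); each new remainder r_{k+1} = r_{k-1} − q_k·r_k inherits s_{k+1} = s_{k-1} − q_k·s_k, t_{k+1} = t_{k-1} − q_k·t_k, so r_k = a·s_k + b·t_k at every step:
  q = 16: r = 32, s = 1 − 16·0 = 1, t = 0 − 16·1 = -16  (check: 736·1 + 44·(-16) = 32)
  q = 1: r = 12, s = 0 − 1·1 = -1, t = 1 − 1·(-16) = 17  (check: 736·(-1) + 44·17 = 12)
  q = 2: r = 8, s = 1 − 2·(-1) = 3, t = -16 − 2·17 = -50  (check: 736·3 + 44·(-50) = 8)
  q = 1: r = 4, s = -1 − 1·3 = -4, t = 17 − 1·(-50) = 67  (check: 736·(-4) + 44·67 = 4)
The row with r = 4 (the gcd) gives the Bezout coefficients s = -4, t = 67.
Result: 736 · (-4) + 44 · (67) = 4.

gcd(736, 44) = 4; s = -4, t = 67 (check: 736·(-4) + 44·67 = 4).


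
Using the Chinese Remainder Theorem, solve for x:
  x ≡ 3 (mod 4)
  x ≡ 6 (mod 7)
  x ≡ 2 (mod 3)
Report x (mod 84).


Moduli 4, 7, 3 are pairwise coprime; by CRT there is a unique solution modulo M = 4 · 7 · 3 = 84.
Solve pairwise, accumulating the modulus:
  Start with x ≡ 3 (mod 4).
  Combine with x ≡ 6 (mod 7): since gcd(4, 7) = 1, we get a unique residue mod 28.
    Write x = 3 + 4·t and substitute into x ≡ 6 (mod 7): 4·t ≡ 6 − 3 = 3 (mod 7).
    The inverse of 4 mod 7 is 2 (since 4·2 = 8 = 1·7 + 1), so t ≡ 2·3 = 6 ≡ 6 (mod 7).
    Then x = 3 + 4·6 = 27, valid modulo lcm(4, 7) = 28: x ≡ 27 (mod 28).
  Combine with x ≡ 2 (mod 3): since gcd(28, 3) = 1, we get a unique residue mod 84.
    Write x = 27 + 28·t and substitute into x ≡ 2 (mod 3): 28·t ≡ 2 − 27 = -25 (mod 3).
    Reduce coefficients mod 3: 1·t ≡ 2 (mod 3).
    So t ≡ 2 (mod 3).
    Then x = 27 + 28·2 = 83, valid modulo lcm(28, 3) = 84: x ≡ 83 (mod 84).
Verify: 83 mod 4 = 3 ✓, 83 mod 7 = 6 ✓, 83 mod 3 = 2 ✓.

x ≡ 83 (mod 84).


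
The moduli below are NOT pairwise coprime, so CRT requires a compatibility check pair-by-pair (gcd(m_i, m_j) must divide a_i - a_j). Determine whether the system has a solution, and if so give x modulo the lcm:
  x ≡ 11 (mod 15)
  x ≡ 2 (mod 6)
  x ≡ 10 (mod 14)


Moduli 15, 6, 14 are not pairwise coprime, so CRT works modulo lcm(m_i) when all pairwise compatibility conditions hold.
Pairwise compatibility: gcd(m_i, m_j) must divide a_i - a_j for every pair.
Merge one congruence at a time:
  Start: x ≡ 11 (mod 15).
  Combine with x ≡ 2 (mod 6): gcd(15, 6) = 3; 2 - 11 = -9, which IS divisible by 3, so compatible.
    Write x = 11 + 15·t and substitute into x ≡ 2 (mod 6): 15·t ≡ 2 − 11 = -9 (mod 6).
    Divide the congruence (and modulus) by g = 3: 5·t ≡ -3 (mod 2).
    Reduce coefficients mod 2: 1·t ≡ 1 (mod 2).
    So t ≡ 1 (mod 2).
    Then x = 11 + 15·1 = 26, valid modulo lcm(15, 6) = 30: x ≡ 26 (mod 30).
  Combine with x ≡ 10 (mod 14): gcd(30, 14) = 2; 10 - 26 = -16, which IS divisible by 2, so compatible.
    Write x = 26 + 30·t and substitute into x ≡ 10 (mod 14): 30·t ≡ 10 − 26 = -16 (mod 14).
    Divide the congruence (and modulus) by g = 2: 15·t ≡ -8 (mod 7).
    Reduce coefficients mod 7: 1·t ≡ 6 (mod 7).
    So t ≡ 6 (mod 7).
    Then x = 26 + 30·6 = 206, valid modulo lcm(30, 14) = 210: x ≡ 206 (mod 210).
Verify: 206 mod 15 = 11, 206 mod 6 = 2, 206 mod 14 = 10.

x ≡ 206 (mod 210).


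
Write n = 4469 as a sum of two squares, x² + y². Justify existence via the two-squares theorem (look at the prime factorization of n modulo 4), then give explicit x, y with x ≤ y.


Step 1: Factor n = 4469 = 41 · 109.
Step 2: Check the mod-4 condition on each prime factor: 41 ≡ 1 (mod 4), exponent 1; 109 ≡ 1 (mod 4), exponent 1.
All primes ≡ 3 (mod 4) appear to even exponent (or don't appear), so by the two-squares theorem n IS expressible as a sum of two squares.
Step 3: Build a representation. Here n = 41 · 109 is a product of primes ≡ 1 (mod 4). Each prime p ≡ 1 (mod 4) is itself a sum of two squares; find a² by testing p − a² for a perfect square:
  41: 41 − 1² = 40, 41 − 2² = 37, 41 − 3² = 32, 41 − 4² = 25 = 5² ⇒ 41 = 4² + 5².
  109: 109 − 1² = 108, 109 − 2² = 105, 109 − 3² = 100 = 10² ⇒ 109 = 3² + 10².
  Combine using the Brahmagupta–Fibonacci identity (a² + b²)(c² + d²) = (ac − bd)² + (ad + bc)² = (ac + bd)² + (ad − bc)²:
  41 · 109 = 4469: from (4² + 5²)(3² + 10²), take (4·3 − 5·10, 4·10 + 5·3) = (12 − 50, 40 + 15) = (-38, 55); dropping signs (only squares matter) gives (38, 55); check 38² + 55² = 1444 + 3025 = 4469 ✓.
Step 4: Order so x ≤ y and verify: 38² + 55² = 1444 + 3025 = 4469 = n. ✓

n = 4469 = 38² + 55² (one valid representation with x ≤ y).


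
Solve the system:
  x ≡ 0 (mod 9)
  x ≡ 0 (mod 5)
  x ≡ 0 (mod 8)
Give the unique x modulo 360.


Moduli 9, 5, 8 are pairwise coprime; by CRT there is a unique solution modulo M = 9 · 5 · 8 = 360.
Solve pairwise, accumulating the modulus:
  Start with x ≡ 0 (mod 9).
  Combine with x ≡ 0 (mod 5): since gcd(9, 5) = 1, we get a unique residue mod 45.
    Write x = 0 + 9·t and substitute into x ≡ 0 (mod 5): 9·t ≡ 0 − 0 = 0 (mod 5).
    Reduce coefficients mod 5: 4·t ≡ 0 (mod 5).
    The inverse of 4 mod 5 is 4 (since 4·4 = 16 = 3·5 + 1), so t ≡ 4·0 = 0 ≡ 0 (mod 5).
    Then x = 0 + 9·0 = 0, valid modulo lcm(9, 5) = 45: x ≡ 0 (mod 45).
  Combine with x ≡ 0 (mod 8): since gcd(45, 8) = 1, we get a unique residue mod 360.
    Write x = 0 + 45·t and substitute into x ≡ 0 (mod 8): 45·t ≡ 0 − 0 = 0 (mod 8).
    Reduce coefficients mod 8: 5·t ≡ 0 (mod 8).
    The inverse of 5 mod 8 is 5 (since 5·5 = 25 = 3·8 + 1), so t ≡ 5·0 = 0 ≡ 0 (mod 8).
    Then x = 0 + 45·0 = 0, valid modulo lcm(45, 8) = 360: x ≡ 0 (mod 360).
Verify: 0 mod 9 = 0 ✓, 0 mod 5 = 0 ✓, 0 mod 8 = 0 ✓.

x ≡ 0 (mod 360).


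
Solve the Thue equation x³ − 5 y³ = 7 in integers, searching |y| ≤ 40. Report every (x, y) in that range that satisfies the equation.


The equation is x³ - 5y³ = 7. For fixed y, x³ = 5·y³ + 7, so a solution requires the RHS to be a perfect cube.
Strategy: iterate y from -40 to 40, compute RHS = 5·y³ + 7, and check whether it is a (positive or negative) perfect cube.
Check small values of y:
  y = 0: RHS = 7 is not a perfect cube.
  y = 1: RHS = 12 is not a perfect cube.
  y = -1: RHS = 2 is not a perfect cube.
  y = 2: RHS = 47 is not a perfect cube.
  y = -2: RHS = -33 is not a perfect cube.
  y = 3: RHS = 142 is not a perfect cube.
  y = -3: RHS = -128 is not a perfect cube.
Continuing the search up to |y| = 40 finds no solutions either.
No (x, y) in the scanned range satisfies the equation.

No integer solutions with |y| ≤ 40.


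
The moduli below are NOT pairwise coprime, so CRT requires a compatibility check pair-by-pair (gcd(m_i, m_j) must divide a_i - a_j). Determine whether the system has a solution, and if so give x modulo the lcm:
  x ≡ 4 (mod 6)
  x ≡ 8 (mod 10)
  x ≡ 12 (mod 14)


Moduli 6, 10, 14 are not pairwise coprime, so CRT works modulo lcm(m_i) when all pairwise compatibility conditions hold.
Pairwise compatibility: gcd(m_i, m_j) must divide a_i - a_j for every pair.
Merge one congruence at a time:
  Start: x ≡ 4 (mod 6).
  Combine with x ≡ 8 (mod 10): gcd(6, 10) = 2; 8 - 4 = 4, which IS divisible by 2, so compatible.
    Write x = 4 + 6·t and substitute into x ≡ 8 (mod 10): 6·t ≡ 8 − 4 = 4 (mod 10).
    Divide the congruence (and modulus) by g = 2: 3·t ≡ 2 (mod 5).
    The inverse of 3 mod 5 is 2 (since 3·2 = 6 = 1·5 + 1), so t ≡ 2·2 = 4 ≡ 4 (mod 5).
    Then x = 4 + 6·4 = 28, valid modulo lcm(6, 10) = 30: x ≡ 28 (mod 30).
  Combine with x ≡ 12 (mod 14): gcd(30, 14) = 2; 12 - 28 = -16, which IS divisible by 2, so compatible.
    Write x = 28 + 30·t and substitute into x ≡ 12 (mod 14): 30·t ≡ 12 − 28 = -16 (mod 14).
    Divide the congruence (and modulus) by g = 2: 15·t ≡ -8 (mod 7).
    Reduce coefficients mod 7: 1·t ≡ 6 (mod 7).
    So t ≡ 6 (mod 7).
    Then x = 28 + 30·6 = 208, valid modulo lcm(30, 14) = 210: x ≡ 208 (mod 210).
Verify: 208 mod 6 = 4, 208 mod 10 = 8, 208 mod 14 = 12.

x ≡ 208 (mod 210).


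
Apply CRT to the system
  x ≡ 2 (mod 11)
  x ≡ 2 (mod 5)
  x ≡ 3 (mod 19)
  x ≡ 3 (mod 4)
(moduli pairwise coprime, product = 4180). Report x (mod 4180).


Product of moduli M = 11 · 5 · 19 · 4 = 4180.
Merge one congruence at a time:
  Start: x ≡ 2 (mod 11).
  Combine with x ≡ 2 (mod 5); new modulus lcm = 55.
    Write x = 2 + 11·t and substitute into x ≡ 2 (mod 5): 11·t ≡ 2 − 2 = 0 (mod 5).
    Reduce coefficients mod 5: 1·t ≡ 0 (mod 5).
    So t ≡ 0 (mod 5).
    Then x = 2 + 11·0 = 2, valid modulo lcm(11, 5) = 55: x ≡ 2 (mod 55).
  Combine with x ≡ 3 (mod 19); new modulus lcm = 1045.
    Write x = 2 + 55·t and substitute into x ≡ 3 (mod 19): 55·t ≡ 3 − 2 = 1 (mod 19).
    Reduce coefficients mod 19: 17·t ≡ 1 (mod 19).
    The inverse of 17 mod 19 is 9 (since 17·9 = 153 = 8·19 + 1), so t ≡ 9·1 = 9 ≡ 9 (mod 19).
    Then x = 2 + 55·9 = 497, valid modulo lcm(55, 19) = 1045: x ≡ 497 (mod 1045).
  Combine with x ≡ 3 (mod 4); new modulus lcm = 4180.
    Write x = 497 + 1045·t and substitute into x ≡ 3 (mod 4): 1045·t ≡ 3 − 497 = -494 (mod 4).
    Reduce coefficients mod 4: 1·t ≡ 2 (mod 4).
    So t ≡ 2 (mod 4).
    Then x = 497 + 1045·2 = 2587, valid modulo lcm(1045, 4) = 4180: x ≡ 2587 (mod 4180).
Verify against each original: 2587 mod 11 = 2, 2587 mod 5 = 2, 2587 mod 19 = 3, 2587 mod 4 = 3.

x ≡ 2587 (mod 4180).


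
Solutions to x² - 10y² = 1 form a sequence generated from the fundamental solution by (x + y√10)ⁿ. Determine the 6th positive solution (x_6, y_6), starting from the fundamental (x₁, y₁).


Step 1: Find the fundamental solution (x₁, y₁) of x² - 10y² = 1.
  Expand √10 as a continued fraction. a₀ = ⌊√10⌋ = 3; iterate m_{k+1} = d_k·a_k − m_k, d_{k+1} = (10 − m_{k+1}²)/d_k, a_{k+1} = ⌊(a₀ + m_{k+1})/d_{k+1}⌋ (starting m₀ = 0, d₀ = 1), with convergents p_k = a_k·p_{k-1} + p_{k-2}, q_k = a_k·q_{k-1} + q_{k-2} (p₋₁ = 1, q₋₁ = 0):
  k = 0: a₀ = 3; p₀/q₀ = 3/1; p₀² − 10·q₀² = 9 − 10 = -1.
  k = 1: m = 3, d = 1, a = ⌊(3 + 3)/1⌋ = 6; p/q = (6·3 + 1)/(6·1 + 0) = 19/6; p² − 10·q² = 361 − 360 = 1.
  The first convergent with p² − 10·q² = 1 gives the fundamental solution (x₁, y₁) = (19, 6).
Step 2: Apply the recurrence (x_{n+1}, y_{n+1}) = (x₁x_n + 10y₁y_n, x₁y_n + y₁x_n) repeatedly.
  From (x_1, y_1) = (19, 6): x_2 = 19·19 + 10·6·6 = 721; y_2 = 19·6 + 6·19 = 228.
  From (x_2, y_2) = (721, 228): x_3 = 19·721 + 10·6·228 = 27379; y_3 = 19·228 + 6·721 = 8658.
  From (x_3, y_3) = (27379, 8658): x_4 = 19·27379 + 10·6·8658 = 1039681; y_4 = 19·8658 + 6·27379 = 328776.
  From (x_4, y_4) = (1039681, 328776): x_5 = 19·1039681 + 10·6·328776 = 39480499; y_5 = 19·328776 + 6·1039681 = 12484830.
  From (x_5, y_5) = (39480499, 12484830): x_6 = 19·39480499 + 10·6·12484830 = 1499219281; y_6 = 19·12484830 + 6·39480499 = 474094764.
Step 3: Verify x_6² - 10·y_6² = 2247658452522156961 - 2247658452522156960 = 1 (should be 1). ✓

(x_1, y_1) = (19, 6); (x_6, y_6) = (1499219281, 474094764).


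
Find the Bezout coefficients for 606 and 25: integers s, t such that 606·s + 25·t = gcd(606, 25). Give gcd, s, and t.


Euclidean algorithm on (606, 25) — divide until remainder is 0:
  606 = 24 · 25 + 6
  25 = 4 · 6 + 1
  6 = 6 · 1 + 0
gcd(606, 25) = 1.
Track Bezout coefficients alongside the remainders: start with r₀ = 606 = a·1 + b·0 (s = 1, t = 0) and r₁ = 25 = a·0 + b·1 (s = 0, t = 1); each new remainder r_{k+1} = r_{k-1} − q_k·r_k inherits s_{k+1} = s_{k-1} − q_k·s_k, t_{k+1} = t_{k-1} − q_k·t_k, so r_k = a·s_k + b·t_k at every step:
  q = 24: r = 6, s = 1 − 24·0 = 1, t = 0 − 24·1 = -24  (check: 606·1 + 25·(-24) = 6)
  q = 4: r = 1, s = 0 − 4·1 = -4, t = 1 − 4·(-24) = 97  (check: 606·(-4) + 25·97 = 1)
The row with r = 1 (the gcd) gives the Bezout coefficients s = -4, t = 97.
Result: 606 · (-4) + 25 · (97) = 1.

gcd(606, 25) = 1; s = -4, t = 97 (check: 606·(-4) + 25·97 = 1).


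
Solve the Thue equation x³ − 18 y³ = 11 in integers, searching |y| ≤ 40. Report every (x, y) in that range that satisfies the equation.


The equation is x³ - 18y³ = 11. For fixed y, x³ = 18·y³ + 11, so a solution requires the RHS to be a perfect cube.
Strategy: iterate y from -40 to 40, compute RHS = 18·y³ + 11, and check whether it is a (positive or negative) perfect cube.
Check small values of y:
  y = 0: RHS = 11 is not a perfect cube.
  y = 1: RHS = 29 is not a perfect cube.
  y = -1: RHS = -7 is not a perfect cube.
  y = 2: RHS = 155 is not a perfect cube.
  y = -2: RHS = -133 is not a perfect cube.
  y = 3: RHS = 497 is not a perfect cube.
  y = -3: RHS = -475 is not a perfect cube.
Continuing the search up to |y| = 40 finds no solutions either.
No (x, y) in the scanned range satisfies the equation.

No integer solutions with |y| ≤ 40.


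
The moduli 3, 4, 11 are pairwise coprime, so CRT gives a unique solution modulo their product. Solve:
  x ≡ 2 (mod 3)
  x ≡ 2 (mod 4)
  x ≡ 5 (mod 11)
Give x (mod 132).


Moduli 3, 4, 11 are pairwise coprime; by CRT there is a unique solution modulo M = 3 · 4 · 11 = 132.
Solve pairwise, accumulating the modulus:
  Start with x ≡ 2 (mod 3).
  Combine with x ≡ 2 (mod 4): since gcd(3, 4) = 1, we get a unique residue mod 12.
    Write x = 2 + 3·t and substitute into x ≡ 2 (mod 4): 3·t ≡ 2 − 2 = 0 (mod 4).
    The inverse of 3 mod 4 is 3 (since 3·3 = 9 = 2·4 + 1), so t ≡ 3·0 = 0 ≡ 0 (mod 4).
    Then x = 2 + 3·0 = 2, valid modulo lcm(3, 4) = 12: x ≡ 2 (mod 12).
  Combine with x ≡ 5 (mod 11): since gcd(12, 11) = 1, we get a unique residue mod 132.
    Write x = 2 + 12·t and substitute into x ≡ 5 (mod 11): 12·t ≡ 5 − 2 = 3 (mod 11).
    Reduce coefficients mod 11: 1·t ≡ 3 (mod 11).
    So t ≡ 3 (mod 11).
    Then x = 2 + 12·3 = 38, valid modulo lcm(12, 11) = 132: x ≡ 38 (mod 132).
Verify: 38 mod 3 = 2 ✓, 38 mod 4 = 2 ✓, 38 mod 11 = 5 ✓.

x ≡ 38 (mod 132).


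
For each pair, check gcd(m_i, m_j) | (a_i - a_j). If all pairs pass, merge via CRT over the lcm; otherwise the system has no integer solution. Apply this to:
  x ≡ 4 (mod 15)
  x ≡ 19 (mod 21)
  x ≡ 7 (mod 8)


Moduli 15, 21, 8 are not pairwise coprime, so CRT works modulo lcm(m_i) when all pairwise compatibility conditions hold.
Pairwise compatibility: gcd(m_i, m_j) must divide a_i - a_j for every pair.
Merge one congruence at a time:
  Start: x ≡ 4 (mod 15).
  Combine with x ≡ 19 (mod 21): gcd(15, 21) = 3; 19 - 4 = 15, which IS divisible by 3, so compatible.
    Write x = 4 + 15·t and substitute into x ≡ 19 (mod 21): 15·t ≡ 19 − 4 = 15 (mod 21).
    Divide the congruence (and modulus) by g = 3: 5·t ≡ 5 (mod 7).
    The inverse of 5 mod 7 is 3 (since 5·3 = 15 = 2·7 + 1), so t ≡ 3·5 = 15 ≡ 1 (mod 7).
    Then x = 4 + 15·1 = 19, valid modulo lcm(15, 21) = 105: x ≡ 19 (mod 105).
  Combine with x ≡ 7 (mod 8): gcd(105, 8) = 1; 7 - 19 = -12, which IS divisible by 1, so compatible.
    Write x = 19 + 105·t and substitute into x ≡ 7 (mod 8): 105·t ≡ 7 − 19 = -12 (mod 8).
    Reduce coefficients mod 8: 1·t ≡ 4 (mod 8).
    So t ≡ 4 (mod 8).
    Then x = 19 + 105·4 = 439, valid modulo lcm(105, 8) = 840: x ≡ 439 (mod 840).
Verify: 439 mod 15 = 4, 439 mod 21 = 19, 439 mod 8 = 7.

x ≡ 439 (mod 840).


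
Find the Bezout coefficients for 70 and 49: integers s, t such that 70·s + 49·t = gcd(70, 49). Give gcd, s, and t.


Euclidean algorithm on (70, 49) — divide until remainder is 0:
  70 = 1 · 49 + 21
  49 = 2 · 21 + 7
  21 = 3 · 7 + 0
gcd(70, 49) = 7.
Track Bezout coefficients alongside the remainders: start with r₀ = 70 = a·1 + b·0 (s = 1, t = 0) and r₁ = 49 = a·0 + b·1 (s = 0, t = 1); each new remainder r_{k+1} = r_{k-1} − q_k·r_k inherits s_{k+1} = s_{k-1} − q_k·s_k, t_{k+1} = t_{k-1} − q_k·t_k, so r_k = a·s_k + b·t_k at every step:
  q = 1: r = 21, s = 1 − 1·0 = 1, t = 0 − 1·1 = -1  (check: 70·1 + 49·(-1) = 21)
  q = 2: r = 7, s = 0 − 2·1 = -2, t = 1 − 2·(-1) = 3  (check: 70·(-2) + 49·3 = 7)
The row with r = 7 (the gcd) gives the Bezout coefficients s = -2, t = 3.
Result: 70 · (-2) + 49 · (3) = 7.

gcd(70, 49) = 7; s = -2, t = 3 (check: 70·(-2) + 49·3 = 7).


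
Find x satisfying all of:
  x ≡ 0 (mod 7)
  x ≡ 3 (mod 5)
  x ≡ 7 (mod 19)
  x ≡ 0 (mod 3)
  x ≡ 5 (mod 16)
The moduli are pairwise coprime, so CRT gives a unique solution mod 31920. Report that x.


Product of moduli M = 7 · 5 · 19 · 3 · 16 = 31920.
Merge one congruence at a time:
  Start: x ≡ 0 (mod 7).
  Combine with x ≡ 3 (mod 5); new modulus lcm = 35.
    Write x = 0 + 7·t and substitute into x ≡ 3 (mod 5): 7·t ≡ 3 − 0 = 3 (mod 5).
    Reduce coefficients mod 5: 2·t ≡ 3 (mod 5).
    The inverse of 2 mod 5 is 3 (since 2·3 = 6 = 1·5 + 1), so t ≡ 3·3 = 9 ≡ 4 (mod 5).
    Then x = 0 + 7·4 = 28, valid modulo lcm(7, 5) = 35: x ≡ 28 (mod 35).
  Combine with x ≡ 7 (mod 19); new modulus lcm = 665.
    Write x = 28 + 35·t and substitute into x ≡ 7 (mod 19): 35·t ≡ 7 − 28 = -21 (mod 19).
    Reduce coefficients mod 19: 16·t ≡ 17 (mod 19).
    The inverse of 16 mod 19 is 6 (since 16·6 = 96 = 5·19 + 1), so t ≡ 6·17 = 102 ≡ 7 (mod 19).
    Then x = 28 + 35·7 = 273, valid modulo lcm(35, 19) = 665: x ≡ 273 (mod 665).
  Combine with x ≡ 0 (mod 3); new modulus lcm = 1995.
    Write x = 273 + 665·t and substitute into x ≡ 0 (mod 3): 665·t ≡ 0 − 273 = -273 (mod 3).
    Reduce coefficients mod 3: 2·t ≡ 0 (mod 3).
    The inverse of 2 mod 3 is 2 (since 2·2 = 4 = 1·3 + 1), so t ≡ 2·0 = 0 ≡ 0 (mod 3).
    Then x = 273 + 665·0 = 273, valid modulo lcm(665, 3) = 1995: x ≡ 273 (mod 1995).
  Combine with x ≡ 5 (mod 16); new modulus lcm = 31920.
    Write x = 273 + 1995·t and substitute into x ≡ 5 (mod 16): 1995·t ≡ 5 − 273 = -268 (mod 16).
    Reduce coefficients mod 16: 11·t ≡ 4 (mod 16).
    The inverse of 11 mod 16 is 3 (since 11·3 = 33 = 2·16 + 1), so t ≡ 3·4 = 12 ≡ 12 (mod 16).
    Then x = 273 + 1995·12 = 24213, valid modulo lcm(1995, 16) = 31920: x ≡ 24213 (mod 31920).
Verify against each original: 24213 mod 7 = 0, 24213 mod 5 = 3, 24213 mod 19 = 7, 24213 mod 3 = 0, 24213 mod 16 = 5.

x ≡ 24213 (mod 31920).


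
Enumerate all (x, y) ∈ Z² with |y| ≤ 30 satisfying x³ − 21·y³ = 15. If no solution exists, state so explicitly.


The equation is x³ - 21y³ = 15. For fixed y, x³ = 21·y³ + 15, so a solution requires the RHS to be a perfect cube.
Strategy: iterate y from -30 to 30, compute RHS = 21·y³ + 15, and check whether it is a (positive or negative) perfect cube.
Check small values of y:
  y = 0: RHS = 15 is not a perfect cube.
  y = 1: RHS = 36 is not a perfect cube.
  y = -1: RHS = -6 is not a perfect cube.
  y = 2: RHS = 183 is not a perfect cube.
  y = -2: RHS = -153 is not a perfect cube.
  y = 3: RHS = 582 is not a perfect cube.
  y = -3: RHS = -552 is not a perfect cube.
Continuing the search up to |y| = 30 finds no solutions either.
No (x, y) in the scanned range satisfies the equation.

No integer solutions with |y| ≤ 30.


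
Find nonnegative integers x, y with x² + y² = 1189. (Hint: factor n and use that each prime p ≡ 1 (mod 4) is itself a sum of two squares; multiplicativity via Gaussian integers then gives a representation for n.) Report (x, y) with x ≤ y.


Step 1: Factor n = 1189 = 29 · 41.
Step 2: Check the mod-4 condition on each prime factor: 29 ≡ 1 (mod 4), exponent 1; 41 ≡ 1 (mod 4), exponent 1.
All primes ≡ 3 (mod 4) appear to even exponent (or don't appear), so by the two-squares theorem n IS expressible as a sum of two squares.
Step 3: Build a representation. Here n = 29 · 41 is a product of primes ≡ 1 (mod 4). Each prime p ≡ 1 (mod 4) is itself a sum of two squares; find a² by testing p − a² for a perfect square:
  29: 29 − 1² = 28, 29 − 2² = 25 = 5² ⇒ 29 = 2² + 5².
  41: 41 − 1² = 40, 41 − 2² = 37, 41 − 3² = 32, 41 − 4² = 25 = 5² ⇒ 41 = 4² + 5².
  Combine using the Brahmagupta–Fibonacci identity (a² + b²)(c² + d²) = (ac − bd)² + (ad + bc)² = (ac + bd)² + (ad − bc)²:
  29 · 41 = 1189: from (2² + 5²)(4² + 5²), take (2·4 − 5·5, 2·5 + 5·4) = (8 − 25, 10 + 20) = (-17, 30); dropping signs (only squares matter) gives (17, 30); check 17² + 30² = 289 + 900 = 1189 ✓.
Step 4: Order so x ≤ y and verify: 17² + 30² = 289 + 900 = 1189 = n. ✓

n = 1189 = 17² + 30² (one valid representation with x ≤ y).


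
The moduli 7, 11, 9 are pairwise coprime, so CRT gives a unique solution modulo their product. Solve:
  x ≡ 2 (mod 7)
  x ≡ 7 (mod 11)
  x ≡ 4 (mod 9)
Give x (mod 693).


Moduli 7, 11, 9 are pairwise coprime; by CRT there is a unique solution modulo M = 7 · 11 · 9 = 693.
Solve pairwise, accumulating the modulus:
  Start with x ≡ 2 (mod 7).
  Combine with x ≡ 7 (mod 11): since gcd(7, 11) = 1, we get a unique residue mod 77.
    Write x = 2 + 7·t and substitute into x ≡ 7 (mod 11): 7·t ≡ 7 − 2 = 5 (mod 11).
    The inverse of 7 mod 11 is 8 (since 7·8 = 56 = 5·11 + 1), so t ≡ 8·5 = 40 ≡ 7 (mod 11).
    Then x = 2 + 7·7 = 51, valid modulo lcm(7, 11) = 77: x ≡ 51 (mod 77).
  Combine with x ≡ 4 (mod 9): since gcd(77, 9) = 1, we get a unique residue mod 693.
    Write x = 51 + 77·t and substitute into x ≡ 4 (mod 9): 77·t ≡ 4 − 51 = -47 (mod 9).
    Reduce coefficients mod 9: 5·t ≡ 7 (mod 9).
    The inverse of 5 mod 9 is 2 (since 5·2 = 10 = 1·9 + 1), so t ≡ 2·7 = 14 ≡ 5 (mod 9).
    Then x = 51 + 77·5 = 436, valid modulo lcm(77, 9) = 693: x ≡ 436 (mod 693).
Verify: 436 mod 7 = 2 ✓, 436 mod 11 = 7 ✓, 436 mod 9 = 4 ✓.

x ≡ 436 (mod 693).


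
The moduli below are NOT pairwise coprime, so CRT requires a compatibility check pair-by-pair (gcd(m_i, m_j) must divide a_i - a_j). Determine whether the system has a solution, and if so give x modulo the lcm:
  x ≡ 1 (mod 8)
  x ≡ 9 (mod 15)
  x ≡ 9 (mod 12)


Moduli 8, 15, 12 are not pairwise coprime, so CRT works modulo lcm(m_i) when all pairwise compatibility conditions hold.
Pairwise compatibility: gcd(m_i, m_j) must divide a_i - a_j for every pair.
Merge one congruence at a time:
  Start: x ≡ 1 (mod 8).
  Combine with x ≡ 9 (mod 15): gcd(8, 15) = 1; 9 - 1 = 8, which IS divisible by 1, so compatible.
    Write x = 1 + 8·t and substitute into x ≡ 9 (mod 15): 8·t ≡ 9 − 1 = 8 (mod 15).
    The inverse of 8 mod 15 is 2 (since 8·2 = 16 = 1·15 + 1), so t ≡ 2·8 = 16 ≡ 1 (mod 15).
    Then x = 1 + 8·1 = 9, valid modulo lcm(8, 15) = 120: x ≡ 9 (mod 120).
  Combine with x ≡ 9 (mod 12): gcd(120, 12) = 12; 9 - 9 = 0, which IS divisible by 12, so compatible.
    Write x = 9 + 120·t and substitute into x ≡ 9 (mod 12): 120·t ≡ 9 − 9 = 0 (mod 12).
    Divide the congruence (and modulus) by g = 12: 10·t ≡ 0 (mod 1).
    Modulo 1 every t works; take t = 0.
    Then x = 9 + 120·0 = 9, valid modulo lcm(120, 12) = 120: x ≡ 9 (mod 120).
Verify: 9 mod 8 = 1, 9 mod 15 = 9, 9 mod 12 = 9.

x ≡ 9 (mod 120).


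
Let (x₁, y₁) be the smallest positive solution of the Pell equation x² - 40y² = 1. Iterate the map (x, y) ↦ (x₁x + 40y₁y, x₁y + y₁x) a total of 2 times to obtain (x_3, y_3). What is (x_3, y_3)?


Step 1: Find the fundamental solution (x₁, y₁) of x² - 40y² = 1.
  Expand √40 as a continued fraction. a₀ = ⌊√40⌋ = 6; iterate m_{k+1} = d_k·a_k − m_k, d_{k+1} = (40 − m_{k+1}²)/d_k, a_{k+1} = ⌊(a₀ + m_{k+1})/d_{k+1}⌋ (starting m₀ = 0, d₀ = 1), with convergents p_k = a_k·p_{k-1} + p_{k-2}, q_k = a_k·q_{k-1} + q_{k-2} (p₋₁ = 1, q₋₁ = 0):
  k = 0: a₀ = 6; p₀/q₀ = 6/1; p₀² − 40·q₀² = 36 − 40 = -4.
  k = 1: m = 6, d = 4, a = ⌊(6 + 6)/4⌋ = 3; p/q = (3·6 + 1)/(3·1 + 0) = 19/3; p² − 40·q² = 361 − 360 = 1.
  The first convergent with p² − 40·q² = 1 gives the fundamental solution (x₁, y₁) = (19, 3).
Step 2: Apply the recurrence (x_{n+1}, y_{n+1}) = (x₁x_n + 40y₁y_n, x₁y_n + y₁x_n) repeatedly.
  From (x_1, y_1) = (19, 3): x_2 = 19·19 + 40·3·3 = 721; y_2 = 19·3 + 3·19 = 114.
  From (x_2, y_2) = (721, 114): x_3 = 19·721 + 40·3·114 = 27379; y_3 = 19·114 + 3·721 = 4329.
Step 3: Verify x_3² - 40·y_3² = 749609641 - 749609640 = 1 (should be 1). ✓

(x_1, y_1) = (19, 3); (x_3, y_3) = (27379, 4329).


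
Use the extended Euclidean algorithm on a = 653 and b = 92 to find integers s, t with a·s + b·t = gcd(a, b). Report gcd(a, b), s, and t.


Euclidean algorithm on (653, 92) — divide until remainder is 0:
  653 = 7 · 92 + 9
  92 = 10 · 9 + 2
  9 = 4 · 2 + 1
  2 = 2 · 1 + 0
gcd(653, 92) = 1.
Track Bezout coefficients alongside the remainders: start with r₀ = 653 = a·1 + b·0 (s = 1, t = 0) and r₁ = 92 = a·0 + b·1 (s = 0, t = 1); each new remainder r_{k+1} = r_{k-1} − q_k·r_k inherits s_{k+1} = s_{k-1} − q_k·s_k, t_{k+1} = t_{k-1} − q_k·t_k, so r_k = a·s_k + b·t_k at every step:
  q = 7: r = 9, s = 1 − 7·0 = 1, t = 0 − 7·1 = -7  (check: 653·1 + 92·(-7) = 9)
  q = 10: r = 2, s = 0 − 10·1 = -10, t = 1 − 10·(-7) = 71  (check: 653·(-10) + 92·71 = 2)
  q = 4: r = 1, s = 1 − 4·(-10) = 41, t = -7 − 4·71 = -291  (check: 653·41 + 92·(-291) = 1)
The row with r = 1 (the gcd) gives the Bezout coefficients s = 41, t = -291.
Result: 653 · (41) + 92 · (-291) = 1.

gcd(653, 92) = 1; s = 41, t = -291 (check: 653·41 + 92·(-291) = 1).
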